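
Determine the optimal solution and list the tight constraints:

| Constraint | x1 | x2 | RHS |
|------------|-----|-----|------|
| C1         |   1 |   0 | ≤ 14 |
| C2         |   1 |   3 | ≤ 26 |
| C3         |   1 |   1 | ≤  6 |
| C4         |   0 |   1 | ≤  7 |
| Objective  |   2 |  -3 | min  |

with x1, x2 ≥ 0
Optimal: x1 = 0, x2 = 6
Slack at optimum:
  C1: slack = 14
  C2: slack = 8
  C3: slack = 0 (binding)
  C4: slack = 1
  x1 ≥ 0: x1 = 0 (binding)
  x2 ≥ 0: x2 = 6
Binding constraints: C3, x1 ≥ 0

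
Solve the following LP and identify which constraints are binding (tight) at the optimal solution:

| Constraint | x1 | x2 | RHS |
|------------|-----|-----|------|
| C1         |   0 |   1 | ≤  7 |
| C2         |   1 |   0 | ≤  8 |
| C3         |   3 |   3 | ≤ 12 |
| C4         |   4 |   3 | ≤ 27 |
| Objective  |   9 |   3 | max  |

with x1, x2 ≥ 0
Optimal: x1 = 4, x2 = 0
Slack at optimum:
  C1: slack = 7
  C2: slack = 4
  C3: slack = 0 (binding)
  C4: slack = 11
  x1 ≥ 0: x1 = 4
  x2 ≥ 0: x2 = 0 (binding)
Binding constraints: C3, x2 ≥ 0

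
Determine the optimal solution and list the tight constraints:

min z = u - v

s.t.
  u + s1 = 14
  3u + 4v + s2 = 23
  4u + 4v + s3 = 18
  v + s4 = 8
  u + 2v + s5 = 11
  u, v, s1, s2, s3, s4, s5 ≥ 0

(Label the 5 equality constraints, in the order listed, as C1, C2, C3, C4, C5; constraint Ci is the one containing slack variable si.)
Optimal: u = 0, v = 4.5
Slack at optimum:
  C1: slack = 14
  C2: slack = 5
  C3: slack = 0 (binding)
  C4: slack = 3.5
  C5: slack = 2
  u ≥ 0: u = 0 (binding)
  v ≥ 0: v = 4.5
Binding constraints: C3, u ≥ 0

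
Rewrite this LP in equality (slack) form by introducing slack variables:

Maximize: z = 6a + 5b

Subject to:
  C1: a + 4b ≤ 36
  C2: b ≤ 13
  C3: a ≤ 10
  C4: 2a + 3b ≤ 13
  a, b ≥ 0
max z = 6a + 5b

s.t.
  a + 4b + s1 = 36
  b + s2 = 13
  a + s3 = 10
  2a + 3b + s4 = 13
  a, b, s1, s2, s3, s4 ≥ 0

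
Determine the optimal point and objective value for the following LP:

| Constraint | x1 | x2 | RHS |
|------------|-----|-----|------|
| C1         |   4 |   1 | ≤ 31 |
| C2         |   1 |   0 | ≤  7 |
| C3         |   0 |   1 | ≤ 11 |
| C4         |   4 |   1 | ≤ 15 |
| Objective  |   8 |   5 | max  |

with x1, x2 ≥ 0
Each vertex is the intersection of two constraint boundaries that also satisfies all remaining constraints:
  x1 = 0 and x2 = 0 → (0, 0)
  4x1 + x2 = 15 and x2 = 0 → (3.75, 0)
  x2 = 11 and 4x1 + x2 = 15 → (1, 11)
  x2 = 11 and x1 = 0 → (0, 11)

Evaluating z = 8x1 + 5x2 at each vertex:
  (0, 0): z = 0
  (3.75, 0): z = 30
  (1, 11): z = 63
  (0, 11): z = 55

The maximum is at (1, 11) with z = 63.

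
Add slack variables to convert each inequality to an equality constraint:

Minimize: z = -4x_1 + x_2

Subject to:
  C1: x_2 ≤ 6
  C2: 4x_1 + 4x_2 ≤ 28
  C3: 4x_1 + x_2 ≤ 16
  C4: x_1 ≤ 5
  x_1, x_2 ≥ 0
min z = -4x_1 + x_2

s.t.
  x_2 + s1 = 6
  4x_1 + 4x_2 + s2 = 28
  4x_1 + x_2 + s3 = 16
  x_1 + s4 = 5
  x_1, x_2, s1, s2, s3, s4 ≥ 0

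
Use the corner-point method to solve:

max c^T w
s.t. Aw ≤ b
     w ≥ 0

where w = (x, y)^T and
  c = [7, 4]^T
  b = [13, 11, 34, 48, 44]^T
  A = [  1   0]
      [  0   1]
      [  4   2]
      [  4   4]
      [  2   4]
Each vertex is the intersection of two constraint boundaries that also satisfies all remaining constraints:
  x = 0 and y = 0 → (0, 0)
  4x + 2y = 34 and y = 0 → (8.5, 0)
  4x + 2y = 34 and 4x + 4y = 48 → (5, 7)
  4x + 4y = 48 and 2x + 4y = 44 → (2, 10)
  y = 11 and 2x + 4y = 44 → (0, 11)

Evaluating z = 7x + 4y at each vertex:
  (0, 0): z = 0
  (8.5, 0): z = 59.5
  (5, 7): z = 63
  (2, 10): z = 54
  (0, 11): z = 44

The maximum is at (5, 7) with z = 63.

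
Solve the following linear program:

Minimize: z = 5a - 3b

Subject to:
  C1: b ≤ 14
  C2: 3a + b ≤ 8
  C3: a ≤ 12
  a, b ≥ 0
Each vertex is the intersection of two constraint boundaries that also satisfies all remaining constraints:
  a = 0 and b = 0 → (0, 0)
  3a + b = 8 and b = 0 → (2.667, 0)
  3a + b = 8 and a = 0 → (0, 8)

Evaluating z = 5a - 3b at each vertex:
  (0, 0): z = 0
  (2.667, 0): z = 13.33
  (0, 8): z = -24

The minimum is at (0, 8) with z = -24.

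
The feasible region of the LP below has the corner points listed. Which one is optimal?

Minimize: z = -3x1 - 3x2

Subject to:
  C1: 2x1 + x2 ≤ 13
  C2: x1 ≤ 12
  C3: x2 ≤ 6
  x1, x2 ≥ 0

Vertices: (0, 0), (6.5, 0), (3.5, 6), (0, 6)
(3.5, 6) with z = -28.5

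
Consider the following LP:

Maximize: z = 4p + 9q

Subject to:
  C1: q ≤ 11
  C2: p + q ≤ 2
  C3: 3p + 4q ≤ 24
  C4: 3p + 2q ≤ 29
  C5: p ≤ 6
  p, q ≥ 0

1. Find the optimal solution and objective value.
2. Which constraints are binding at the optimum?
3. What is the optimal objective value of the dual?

1. p = 0, q = 2, z = 18
2. C2, p ≥ 0
3. 18 (by strong duality, equal to the primal optimum)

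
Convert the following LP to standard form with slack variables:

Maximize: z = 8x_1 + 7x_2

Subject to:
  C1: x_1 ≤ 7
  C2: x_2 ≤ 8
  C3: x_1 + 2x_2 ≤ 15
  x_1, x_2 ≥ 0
max z = 8x_1 + 7x_2

s.t.
  x_1 + s1 = 7
  x_2 + s2 = 8
  x_1 + 2x_2 + s3 = 15
  x_1, x_2, s1, s2, s3 ≥ 0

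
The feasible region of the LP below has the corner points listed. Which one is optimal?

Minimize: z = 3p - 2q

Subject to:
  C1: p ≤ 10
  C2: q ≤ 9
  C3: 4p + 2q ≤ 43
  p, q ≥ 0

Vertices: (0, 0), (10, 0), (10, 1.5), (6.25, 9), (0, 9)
(0, 9) with z = -18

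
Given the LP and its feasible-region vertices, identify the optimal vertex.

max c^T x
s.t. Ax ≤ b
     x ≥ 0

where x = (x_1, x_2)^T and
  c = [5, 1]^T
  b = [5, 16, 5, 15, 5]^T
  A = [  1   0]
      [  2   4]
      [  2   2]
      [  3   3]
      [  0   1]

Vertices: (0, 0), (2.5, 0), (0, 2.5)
(2.5, 0) with z = 12.5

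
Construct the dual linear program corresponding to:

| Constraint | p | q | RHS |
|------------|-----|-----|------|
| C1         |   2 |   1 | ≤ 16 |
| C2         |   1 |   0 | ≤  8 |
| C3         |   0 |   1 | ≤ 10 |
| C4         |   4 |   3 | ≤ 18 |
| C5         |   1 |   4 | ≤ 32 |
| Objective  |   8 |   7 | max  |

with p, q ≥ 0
Minimize: z = 16y1 + 8y2 + 10y3 + 18y4 + 32y5

Subject to:
  C1: -2y1 - y2 - 4y4 - y5 ≤ -8
  C2: -y1 - y3 - 3y4 - 4y5 ≤ -7
  y1, y2, y3, y4, y5 ≥ 0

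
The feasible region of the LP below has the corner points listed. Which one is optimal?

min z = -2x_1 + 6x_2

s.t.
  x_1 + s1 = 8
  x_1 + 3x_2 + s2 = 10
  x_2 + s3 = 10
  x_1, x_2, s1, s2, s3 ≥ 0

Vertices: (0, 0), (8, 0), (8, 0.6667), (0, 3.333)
Evaluating z = -2x_1 + 6x_2 at each vertex:
  (0, 0): z = 0
  (8, 0): z = -16
  (8, 0.6667): z = -12
  (0, 3.333): z = 20

The smallest value is z = -16, attained at (8, 0).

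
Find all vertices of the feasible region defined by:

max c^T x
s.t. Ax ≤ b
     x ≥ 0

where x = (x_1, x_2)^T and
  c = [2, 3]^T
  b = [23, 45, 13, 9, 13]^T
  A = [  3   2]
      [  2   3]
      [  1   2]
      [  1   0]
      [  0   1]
Each vertex is the intersection of two constraint boundaries that also satisfies all remaining constraints:
  x_1 = 0 and x_2 = 0 → (0, 0)
  3x_1 + 2x_2 = 23 and x_2 = 0 → (7.667, 0)
  3x_1 + 2x_2 = 23 and x_1 + 2x_2 = 13 → (5, 4)
  x_1 + 2x_2 = 13 and x_1 = 0 → (0, 6.5)

Vertices: (0, 0), (7.667, 0), (5, 4), (0, 6.5)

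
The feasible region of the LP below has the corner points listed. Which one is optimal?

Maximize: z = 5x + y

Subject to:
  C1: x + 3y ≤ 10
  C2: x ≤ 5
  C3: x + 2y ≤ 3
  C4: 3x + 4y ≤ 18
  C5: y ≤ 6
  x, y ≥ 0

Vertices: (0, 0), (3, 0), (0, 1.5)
Evaluating z = 5x + y at each vertex:
  (0, 0): z = 0
  (3, 0): z = 15
  (0, 1.5): z = 1.5

The largest value is z = 15, attained at (3, 0).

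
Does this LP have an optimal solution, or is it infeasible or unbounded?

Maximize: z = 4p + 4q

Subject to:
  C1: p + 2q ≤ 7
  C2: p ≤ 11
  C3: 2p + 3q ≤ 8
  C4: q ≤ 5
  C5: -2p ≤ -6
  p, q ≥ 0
The point (4, 0) satisfies every constraint, so the LP is feasible; the constraints give p ≤ 11 and q ≤ 5, which with p, q ≥ 0 keep the feasible region inside a bounded box. A feasible, bounded LP attains a finite optimum at a vertex.

Bounded optimum: z* = 16 at (4, 0).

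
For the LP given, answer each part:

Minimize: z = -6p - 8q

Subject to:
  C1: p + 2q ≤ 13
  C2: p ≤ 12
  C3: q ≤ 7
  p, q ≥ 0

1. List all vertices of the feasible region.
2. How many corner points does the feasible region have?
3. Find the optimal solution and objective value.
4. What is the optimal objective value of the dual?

1. (0, 0), (12, 0), (12, 0.5), (0, 6.5)
2. 4
3. p = 12, q = 0.5, z = -76
4. -76 (by strong duality, equal to the primal optimum)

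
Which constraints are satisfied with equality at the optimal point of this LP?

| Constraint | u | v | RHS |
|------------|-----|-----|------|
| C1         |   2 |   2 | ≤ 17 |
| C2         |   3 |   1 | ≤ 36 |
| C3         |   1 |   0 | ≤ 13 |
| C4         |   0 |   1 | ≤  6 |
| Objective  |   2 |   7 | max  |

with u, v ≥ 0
Optimal: u = 2.5, v = 6
Binding: C1, C4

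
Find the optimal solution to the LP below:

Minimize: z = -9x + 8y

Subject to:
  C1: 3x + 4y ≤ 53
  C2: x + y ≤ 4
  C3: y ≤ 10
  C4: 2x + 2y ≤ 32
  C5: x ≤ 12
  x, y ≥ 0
Each vertex is the intersection of two constraint boundaries that also satisfies all remaining constraints:
  x = 0 and y = 0 → (0, 0)
  x + y = 4 and y = 0 → (4, 0)
  x + y = 4 and x = 0 → (0, 4)

Evaluating z = -9x + 8y at each vertex:
  (0, 0): z = 0
  (4, 0): z = -36
  (0, 4): z = 32

The minimum is at (4, 0) with z = -36.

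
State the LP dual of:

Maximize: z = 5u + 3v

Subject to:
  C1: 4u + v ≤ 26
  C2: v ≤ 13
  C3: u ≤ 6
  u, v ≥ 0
Minimize: z = 26y1 + 13y2 + 6y3

Subject to:
  C1: -4y1 - y3 ≤ -5
  C2: -y1 - y2 ≤ -3
  y1, y2, y3 ≥ 0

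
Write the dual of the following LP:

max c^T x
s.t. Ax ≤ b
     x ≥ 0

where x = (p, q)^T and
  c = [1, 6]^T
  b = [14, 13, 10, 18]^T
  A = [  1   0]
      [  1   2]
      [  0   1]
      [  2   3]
Minimize: z = 14y1 + 13y2 + 10y3 + 18y4

Subject to:
  C1: -y1 - y2 - 2y4 ≤ -1
  C2: -2y2 - y3 - 3y4 ≤ -6
  y1, y2, y3, y4 ≥ 0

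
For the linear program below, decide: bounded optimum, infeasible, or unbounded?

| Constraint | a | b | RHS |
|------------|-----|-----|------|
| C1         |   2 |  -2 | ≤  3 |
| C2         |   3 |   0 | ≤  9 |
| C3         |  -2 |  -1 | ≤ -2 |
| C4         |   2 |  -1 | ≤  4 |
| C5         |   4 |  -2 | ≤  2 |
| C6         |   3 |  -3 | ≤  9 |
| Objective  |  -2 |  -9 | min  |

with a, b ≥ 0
Feasible point: (0, 2) satisfies every constraint, so the LP is feasible.
Direction d = (0, 1): for each constraint row a, a·d ≤ 0 —
  (2)(0) + (-2)(1) = -2 ≤ 0
  (3)(0) + (0)(1) = 0 ≤ 0
  (-2)(0) + (-1)(1) = -1 ≤ 0
  (2)(0) + (-1)(1) = -1 ≤ 0
  (4)(0) + (-2)(1) = -2 ≤ 0
  (3)(0) + (-3)(1) = -3 ≤ 0
and d ≥ 0, so (0, 2) + t·d stays feasible for every t ≥ 0. Along this ray z = -2a - 9b changes by -9 per unit t, so z → −∞.

Unbounded — the objective can decrease without bound over the feasible region.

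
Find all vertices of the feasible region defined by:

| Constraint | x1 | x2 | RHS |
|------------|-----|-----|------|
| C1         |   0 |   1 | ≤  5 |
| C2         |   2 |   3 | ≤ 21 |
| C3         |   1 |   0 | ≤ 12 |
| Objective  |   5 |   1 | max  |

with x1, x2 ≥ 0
Each vertex is the intersection of two constraint boundaries that also satisfies all remaining constraints:
  x1 = 0 and x2 = 0 → (0, 0)
  2x1 + 3x2 = 21 and x2 = 0 → (10.5, 0)
  x2 = 5 and 2x1 + 3x2 = 21 → (3, 5)
  x2 = 5 and x1 = 0 → (0, 5)

Vertices: (0, 0), (10.5, 0), (3, 5), (0, 5)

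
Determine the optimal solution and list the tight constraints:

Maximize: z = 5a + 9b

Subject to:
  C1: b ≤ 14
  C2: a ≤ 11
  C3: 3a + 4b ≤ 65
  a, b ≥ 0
Optimal: a = 3, b = 14
Slack at optimum:
  C1: slack = 0 (binding)
  C2: slack = 8
  C3: slack = 0 (binding)
  a ≥ 0: a = 3
  b ≥ 0: b = 14
Binding constraints: C1, C3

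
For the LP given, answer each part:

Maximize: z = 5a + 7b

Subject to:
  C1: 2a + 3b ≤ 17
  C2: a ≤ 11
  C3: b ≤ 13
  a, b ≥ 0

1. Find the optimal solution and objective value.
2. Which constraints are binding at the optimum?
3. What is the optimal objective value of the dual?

1. a = 8.5, b = 0, z = 42.5
2. C1, b ≥ 0
3. 42.5 (by strong duality, equal to the primal optimum)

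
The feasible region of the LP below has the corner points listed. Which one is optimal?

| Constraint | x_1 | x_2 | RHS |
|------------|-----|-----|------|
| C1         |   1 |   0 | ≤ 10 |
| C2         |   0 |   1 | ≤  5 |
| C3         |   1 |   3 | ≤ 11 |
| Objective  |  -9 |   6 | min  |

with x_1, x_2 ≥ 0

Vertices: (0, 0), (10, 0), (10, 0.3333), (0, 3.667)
Evaluating z = -9x_1 + 6x_2 at each vertex:
  (0, 0): z = 0
  (10, 0): z = -90
  (10, 0.3333): z = -88
  (0, 3.667): z = 22

The smallest value is z = -90, attained at (10, 0).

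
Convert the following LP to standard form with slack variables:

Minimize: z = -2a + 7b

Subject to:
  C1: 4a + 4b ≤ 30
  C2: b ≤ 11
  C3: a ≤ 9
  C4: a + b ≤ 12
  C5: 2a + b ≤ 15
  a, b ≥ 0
min z = -2a + 7b

s.t.
  4a + 4b + s1 = 30
  b + s2 = 11
  a + s3 = 9
  a + b + s4 = 12
  2a + b + s5 = 15
  a, b, s1, s2, s3, s4, s5 ≥ 0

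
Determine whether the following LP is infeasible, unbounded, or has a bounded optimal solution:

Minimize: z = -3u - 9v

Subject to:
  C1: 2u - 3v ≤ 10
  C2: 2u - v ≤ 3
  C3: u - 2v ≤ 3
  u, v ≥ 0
Feasible point: (0, 0) satisfies every constraint, so the LP is feasible.
Direction d = (0, 1): for each constraint row a, a·d ≤ 0 —
  (2)(0) + (-3)(1) = -3 ≤ 0
  (2)(0) + (-1)(1) = -1 ≤ 0
  (1)(0) + (-2)(1) = -2 ≤ 0
and d ≥ 0, so (0, 0) + t·d stays feasible for every t ≥ 0. Along this ray z = -3u - 9v changes by -9 per unit t, so z → −∞.

Unbounded: there is a feasible ray along which z → −∞.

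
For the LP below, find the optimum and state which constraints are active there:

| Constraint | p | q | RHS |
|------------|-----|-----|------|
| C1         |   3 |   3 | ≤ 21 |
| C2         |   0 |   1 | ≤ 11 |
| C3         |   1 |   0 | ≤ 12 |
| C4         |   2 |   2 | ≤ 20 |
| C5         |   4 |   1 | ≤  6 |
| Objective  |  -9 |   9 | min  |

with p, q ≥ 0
Optimal: p = 1.5, q = 0
Binding: C5, q ≥ 0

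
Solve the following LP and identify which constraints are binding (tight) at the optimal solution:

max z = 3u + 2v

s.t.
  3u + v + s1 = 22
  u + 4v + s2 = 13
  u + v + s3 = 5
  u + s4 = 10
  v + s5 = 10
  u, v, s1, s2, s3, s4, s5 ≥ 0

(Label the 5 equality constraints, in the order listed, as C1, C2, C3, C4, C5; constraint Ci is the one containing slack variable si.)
Optimal: u = 5, v = 0
Slack at optimum:
  C1: slack = 7
  C2: slack = 8
  C3: slack = 0 (binding)
  C4: slack = 5
  C5: slack = 10
  u ≥ 0: u = 5
  v ≥ 0: v = 0 (binding)
Binding constraints: C3, v ≥ 0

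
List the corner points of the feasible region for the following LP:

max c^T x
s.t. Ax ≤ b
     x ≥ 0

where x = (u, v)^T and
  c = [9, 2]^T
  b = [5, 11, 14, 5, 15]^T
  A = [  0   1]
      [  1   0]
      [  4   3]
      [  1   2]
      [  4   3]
Each vertex is the intersection of two constraint boundaries that also satisfies all remaining constraints:
  u = 0 and v = 0 → (0, 0)
  4u + 3v = 14 and v = 0 → (3.5, 0)
  4u + 3v = 14 and u + 2v = 5 → (2.6, 1.2)
  u + 2v = 5 and u = 0 → (0, 2.5)

Vertices: (0, 0), (3.5, 0), (2.6, 1.2), (0, 2.5)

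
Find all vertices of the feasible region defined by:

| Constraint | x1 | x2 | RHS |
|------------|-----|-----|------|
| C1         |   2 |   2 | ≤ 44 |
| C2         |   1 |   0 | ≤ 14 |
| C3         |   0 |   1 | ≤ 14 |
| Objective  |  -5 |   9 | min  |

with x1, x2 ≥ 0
Each vertex is the intersection of two constraint boundaries that also satisfies all remaining constraints:
  x1 = 0 and x2 = 0 → (0, 0)
  x1 = 14 and x2 = 0 → (14, 0)
  2x1 + 2x2 = 44 and x1 = 14 → (14, 8)
  2x1 + 2x2 = 44 and x2 = 14 → (8, 14)
  x2 = 14 and x1 = 0 → (0, 14)

Vertices: (0, 0), (14, 0), (14, 8), (8, 14), (0, 14)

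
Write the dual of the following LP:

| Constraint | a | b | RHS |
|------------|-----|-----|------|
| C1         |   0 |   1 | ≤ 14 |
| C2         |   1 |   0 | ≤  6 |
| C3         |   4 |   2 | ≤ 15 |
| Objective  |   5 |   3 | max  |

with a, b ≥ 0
Minimize: z = 14y1 + 6y2 + 15y3

Subject to:
  C1: -y2 - 4y3 ≤ -5
  C2: -y1 - 2y3 ≤ -3
  y1, y2, y3 ≥ 0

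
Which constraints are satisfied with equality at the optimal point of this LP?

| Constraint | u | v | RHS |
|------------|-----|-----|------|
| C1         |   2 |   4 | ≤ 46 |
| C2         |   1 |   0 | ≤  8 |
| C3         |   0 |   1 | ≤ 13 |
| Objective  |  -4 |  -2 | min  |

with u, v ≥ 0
Optimal: u = 8, v = 7.5
Slack at optimum:
  C1: slack = 0 (binding)
  C2: slack = 0 (binding)
  C3: slack = 5.5
  u ≥ 0: u = 8
  v ≥ 0: v = 7.5
Binding constraints: C1, C2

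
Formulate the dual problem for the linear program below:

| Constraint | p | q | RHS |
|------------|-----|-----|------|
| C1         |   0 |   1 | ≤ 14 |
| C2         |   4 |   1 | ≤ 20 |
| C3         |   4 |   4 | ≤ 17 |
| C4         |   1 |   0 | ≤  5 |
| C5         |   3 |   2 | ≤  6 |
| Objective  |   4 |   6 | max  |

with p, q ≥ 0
Minimize: z = 14y1 + 20y2 + 17y3 + 5y4 + 6y5

Subject to:
  C1: -4y2 - 4y3 - y4 - 3y5 ≤ -4
  C2: -y1 - y2 - 4y3 - 2y5 ≤ -6
  y1, y2, y3, y4, y5 ≥ 0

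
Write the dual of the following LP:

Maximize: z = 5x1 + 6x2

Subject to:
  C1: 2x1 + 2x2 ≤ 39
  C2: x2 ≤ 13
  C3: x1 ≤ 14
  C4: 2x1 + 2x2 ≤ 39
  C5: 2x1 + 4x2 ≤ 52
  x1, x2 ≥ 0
Minimize: z = 39y1 + 13y2 + 14y3 + 39y4 + 52y5

Subject to:
  C1: -2y1 - y3 - 2y4 - 2y5 ≤ -5
  C2: -2y1 - y2 - 2y4 - 4y5 ≤ -6
  y1, y2, y3, y4, y5 ≥ 0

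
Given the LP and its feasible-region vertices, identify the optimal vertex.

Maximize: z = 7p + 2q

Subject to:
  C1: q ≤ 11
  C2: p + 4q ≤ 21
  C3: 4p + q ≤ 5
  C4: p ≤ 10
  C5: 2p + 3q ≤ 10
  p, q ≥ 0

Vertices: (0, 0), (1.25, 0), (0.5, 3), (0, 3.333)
(0.5, 3) with z = 9.5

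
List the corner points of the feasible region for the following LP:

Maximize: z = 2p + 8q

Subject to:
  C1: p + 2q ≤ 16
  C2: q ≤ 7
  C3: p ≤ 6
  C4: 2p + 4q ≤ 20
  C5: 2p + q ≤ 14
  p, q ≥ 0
Each vertex is the intersection of two constraint boundaries that also satisfies all remaining constraints:
  p = 0 and q = 0 → (0, 0)
  p = 6 and q = 0 → (6, 0)
  p = 6 and 2p + 4q = 20 → (6, 2)
  2p + 4q = 20 and p = 0 → (0, 5)

Vertices: (0, 0), (6, 0), (6, 2), (0, 5)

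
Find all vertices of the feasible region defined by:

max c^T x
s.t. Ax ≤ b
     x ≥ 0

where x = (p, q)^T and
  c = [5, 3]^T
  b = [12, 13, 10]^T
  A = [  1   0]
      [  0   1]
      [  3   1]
Each vertex is the intersection of two constraint boundaries that also satisfies all remaining constraints:
  p = 0 and q = 0 → (0, 0)
  3p + q = 10 and q = 0 → (3.333, 0)
  3p + q = 10 and p = 0 → (0, 10)

Vertices: (0, 0), (3.333, 0), (0, 10)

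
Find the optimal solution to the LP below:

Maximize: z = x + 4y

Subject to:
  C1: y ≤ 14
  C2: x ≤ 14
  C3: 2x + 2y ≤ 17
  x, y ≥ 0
x = 0, y = 8.5, z = 34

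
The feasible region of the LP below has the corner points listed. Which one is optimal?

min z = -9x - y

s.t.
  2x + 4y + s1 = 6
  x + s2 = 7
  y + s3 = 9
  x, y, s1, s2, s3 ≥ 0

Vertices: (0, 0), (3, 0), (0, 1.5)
Evaluating z = -9x - y at each vertex:
  (0, 0): z = 0
  (3, 0): z = -27
  (0, 1.5): z = -1.5

The smallest value is z = -27, attained at (3, 0).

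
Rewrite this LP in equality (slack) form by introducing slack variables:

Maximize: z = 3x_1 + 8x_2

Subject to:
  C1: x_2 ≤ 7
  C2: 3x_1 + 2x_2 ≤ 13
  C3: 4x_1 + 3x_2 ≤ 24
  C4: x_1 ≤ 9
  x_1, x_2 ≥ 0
max z = 3x_1 + 8x_2

s.t.
  x_2 + s1 = 7
  3x_1 + 2x_2 + s2 = 13
  4x_1 + 3x_2 + s3 = 24
  x_1 + s4 = 9
  x_1, x_2, s1, s2, s3, s4 ≥ 0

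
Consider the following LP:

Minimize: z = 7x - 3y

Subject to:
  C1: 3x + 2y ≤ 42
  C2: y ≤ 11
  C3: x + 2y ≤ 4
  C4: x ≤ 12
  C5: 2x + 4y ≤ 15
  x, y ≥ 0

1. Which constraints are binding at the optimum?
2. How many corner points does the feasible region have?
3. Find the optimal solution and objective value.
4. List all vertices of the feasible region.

1. C3, x ≥ 0
2. 3
3. x = 0, y = 2, z = -6
4. (0, 0), (4, 0), (0, 2)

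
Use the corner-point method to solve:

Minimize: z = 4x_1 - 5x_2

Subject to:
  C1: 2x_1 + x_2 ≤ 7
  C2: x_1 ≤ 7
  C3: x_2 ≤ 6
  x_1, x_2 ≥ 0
Each vertex is the intersection of two constraint boundaries that also satisfies all remaining constraints:
  x_1 = 0 and x_2 = 0 → (0, 0)
  2x_1 + x_2 = 7 and x_2 = 0 → (3.5, 0)
  2x_1 + x_2 = 7 and x_2 = 6 → (0.5, 6)
  x_2 = 6 and x_1 = 0 → (0, 6)

Evaluating z = 4x_1 - 5x_2 at each vertex:
  (0, 0): z = 0
  (3.5, 0): z = 14
  (0.5, 6): z = -28
  (0, 6): z = -30

The minimum is at (0, 6) with z = -30.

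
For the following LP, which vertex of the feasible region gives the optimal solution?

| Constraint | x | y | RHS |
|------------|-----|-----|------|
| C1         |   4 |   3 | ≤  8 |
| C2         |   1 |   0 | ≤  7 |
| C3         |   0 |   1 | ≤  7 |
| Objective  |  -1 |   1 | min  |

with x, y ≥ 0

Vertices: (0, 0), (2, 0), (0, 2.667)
(2, 0) with z = -2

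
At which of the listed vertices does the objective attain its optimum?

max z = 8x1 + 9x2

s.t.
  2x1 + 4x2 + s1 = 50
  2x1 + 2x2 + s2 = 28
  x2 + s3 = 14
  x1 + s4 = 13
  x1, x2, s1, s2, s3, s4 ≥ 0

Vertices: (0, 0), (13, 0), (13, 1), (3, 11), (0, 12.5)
Evaluating z = 8x1 + 9x2 at each vertex:
  (0, 0): z = 0
  (13, 0): z = 104
  (13, 1): z = 113
  (3, 11): z = 123
  (0, 12.5): z = 112.5

The largest value is z = 123, attained at (3, 11).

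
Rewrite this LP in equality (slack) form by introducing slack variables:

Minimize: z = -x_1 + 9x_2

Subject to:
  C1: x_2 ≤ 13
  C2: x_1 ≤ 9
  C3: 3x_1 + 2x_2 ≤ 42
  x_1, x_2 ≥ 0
min z = -x_1 + 9x_2

s.t.
  x_2 + s1 = 13
  x_1 + s2 = 9
  3x_1 + 2x_2 + s3 = 42
  x_1, x_2, s1, s2, s3 ≥ 0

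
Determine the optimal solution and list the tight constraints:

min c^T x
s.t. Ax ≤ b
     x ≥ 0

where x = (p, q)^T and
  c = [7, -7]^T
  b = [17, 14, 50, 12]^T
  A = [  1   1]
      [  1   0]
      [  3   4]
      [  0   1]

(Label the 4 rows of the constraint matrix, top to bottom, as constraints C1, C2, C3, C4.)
Optimal: p = 0, q = 12
Binding: C4, p ≥ 0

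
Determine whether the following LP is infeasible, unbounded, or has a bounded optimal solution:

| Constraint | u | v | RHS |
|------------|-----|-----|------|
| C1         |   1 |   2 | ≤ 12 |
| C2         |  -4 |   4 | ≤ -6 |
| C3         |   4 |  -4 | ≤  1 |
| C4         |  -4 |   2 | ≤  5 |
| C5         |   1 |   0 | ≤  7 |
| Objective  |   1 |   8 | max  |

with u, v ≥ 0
C3 requires 4u - 4v ≤ 1, while C2 (-4u + 4v ≤ -6) is equivalent to 4u - 4v ≥ 6. Together they would need 6 ≤ 4u - 4v ≤ 1, which is impossible since 6 > 1. No point satisfies all constraints.

Infeasible: no point satisfies all constraints simultaneously.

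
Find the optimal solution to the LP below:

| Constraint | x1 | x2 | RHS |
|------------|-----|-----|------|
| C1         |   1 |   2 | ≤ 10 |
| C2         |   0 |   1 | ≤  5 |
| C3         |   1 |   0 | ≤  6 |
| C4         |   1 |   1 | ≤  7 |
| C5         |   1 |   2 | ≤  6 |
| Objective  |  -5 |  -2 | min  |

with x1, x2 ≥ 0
Each vertex is the intersection of two constraint boundaries that also satisfies all remaining constraints:
  x1 = 0 and x2 = 0 → (0, 0)
  x1 = 6 and x1 + 2x2 = 6 → (6, 0)
  x1 + 2x2 = 6 and x1 = 0 → (0, 3)

Evaluating z = -5x1 - 2x2 at each vertex:
  (0, 0): z = 0
  (6, 0): z = -30
  (0, 3): z = -6

The minimum is at (6, 0) with z = -30.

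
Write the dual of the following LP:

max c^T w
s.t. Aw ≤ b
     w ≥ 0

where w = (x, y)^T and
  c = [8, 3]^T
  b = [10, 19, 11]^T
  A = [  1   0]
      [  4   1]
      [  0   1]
Minimize: z = 10y1 + 19y2 + 11y3

Subject to:
  C1: -y1 - 4y2 ≤ -8
  C2: -y2 - y3 ≤ -3
  y1, y2, y3 ≥ 0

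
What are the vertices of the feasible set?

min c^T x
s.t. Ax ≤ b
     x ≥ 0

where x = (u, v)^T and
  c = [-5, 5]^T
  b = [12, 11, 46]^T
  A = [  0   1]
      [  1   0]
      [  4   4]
Each vertex is the intersection of two constraint boundaries that also satisfies all remaining constraints:
  u = 0 and v = 0 → (0, 0)
  u = 11 and v = 0 → (11, 0)
  u = 11 and 4u + 4v = 46 → (11, 0.5)
  4u + 4v = 46 and u = 0 → (0, 11.5)

Vertices: (0, 0), (11, 0), (11, 0.5), (0, 11.5)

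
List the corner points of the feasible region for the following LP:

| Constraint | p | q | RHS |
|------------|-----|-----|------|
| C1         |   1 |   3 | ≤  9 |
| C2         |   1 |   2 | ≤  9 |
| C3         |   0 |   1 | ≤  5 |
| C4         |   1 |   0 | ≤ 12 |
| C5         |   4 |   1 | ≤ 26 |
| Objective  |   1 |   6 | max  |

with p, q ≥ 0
Each vertex is the intersection of two constraint boundaries that also satisfies all remaining constraints:
  p = 0 and q = 0 → (0, 0)
  4p + q = 26 and q = 0 → (6.5, 0)
  p + 3q = 9 and 4p + q = 26 → (6.273, 0.9091)
  p + 3q = 9 and p = 0 → (0, 3)

Vertices: (0, 0), (6.5, 0), (6.273, 0.9091), (0, 3)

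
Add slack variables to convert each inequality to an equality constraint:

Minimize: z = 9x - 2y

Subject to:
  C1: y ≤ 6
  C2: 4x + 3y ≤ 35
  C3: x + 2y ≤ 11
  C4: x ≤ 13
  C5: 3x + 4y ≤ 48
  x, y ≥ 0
min z = 9x - 2y

s.t.
  y + s1 = 6
  4x + 3y + s2 = 35
  x + 2y + s3 = 11
  x + s4 = 13
  3x + 4y + s5 = 48
  x, y, s1, s2, s3, s4, s5 ≥ 0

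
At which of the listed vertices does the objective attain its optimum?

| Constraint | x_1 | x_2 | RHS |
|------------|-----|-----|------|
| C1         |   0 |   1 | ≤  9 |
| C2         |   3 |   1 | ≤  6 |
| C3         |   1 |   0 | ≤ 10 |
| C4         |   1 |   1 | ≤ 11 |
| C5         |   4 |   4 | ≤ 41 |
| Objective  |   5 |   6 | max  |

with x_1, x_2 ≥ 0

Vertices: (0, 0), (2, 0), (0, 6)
Evaluating z = 5x_1 + 6x_2 at each vertex:
  (0, 0): z = 0
  (2, 0): z = 10
  (0, 6): z = 36

The largest value is z = 36, attained at (0, 6).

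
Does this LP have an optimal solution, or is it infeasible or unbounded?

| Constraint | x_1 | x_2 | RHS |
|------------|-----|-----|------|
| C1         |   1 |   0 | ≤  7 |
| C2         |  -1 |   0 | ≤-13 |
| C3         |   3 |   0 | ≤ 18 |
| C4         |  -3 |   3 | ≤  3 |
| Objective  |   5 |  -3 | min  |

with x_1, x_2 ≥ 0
C1 requires x_1 ≤ 7, while C2 (-x_1 ≤ -13) is equivalent to x_1 ≥ 13. Together they would need 13 ≤ x_1 ≤ 7, which is impossible since 13 > 7. No point satisfies all constraints.

Infeasible: no point satisfies all constraints simultaneously.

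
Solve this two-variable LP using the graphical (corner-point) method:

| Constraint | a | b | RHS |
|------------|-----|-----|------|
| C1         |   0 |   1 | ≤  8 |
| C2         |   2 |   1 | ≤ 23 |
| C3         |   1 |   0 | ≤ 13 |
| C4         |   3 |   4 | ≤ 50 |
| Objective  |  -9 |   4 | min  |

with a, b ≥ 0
a = 11.5, b = 0, z = -103.5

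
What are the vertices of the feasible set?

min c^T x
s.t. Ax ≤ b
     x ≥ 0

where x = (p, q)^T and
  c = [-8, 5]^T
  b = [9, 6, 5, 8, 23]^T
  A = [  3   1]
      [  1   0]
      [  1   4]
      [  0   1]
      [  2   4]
Each vertex is the intersection of two constraint boundaries that also satisfies all remaining constraints:
  p = 0 and q = 0 → (0, 0)
  3p + q = 9 and q = 0 → (3, 0)
  3p + q = 9 and p + 4q = 5 → (2.818, 0.5455)
  p + 4q = 5 and p = 0 → (0, 1.25)

Vertices: (0, 0), (3, 0), (2.818, 0.5455), (0, 1.25)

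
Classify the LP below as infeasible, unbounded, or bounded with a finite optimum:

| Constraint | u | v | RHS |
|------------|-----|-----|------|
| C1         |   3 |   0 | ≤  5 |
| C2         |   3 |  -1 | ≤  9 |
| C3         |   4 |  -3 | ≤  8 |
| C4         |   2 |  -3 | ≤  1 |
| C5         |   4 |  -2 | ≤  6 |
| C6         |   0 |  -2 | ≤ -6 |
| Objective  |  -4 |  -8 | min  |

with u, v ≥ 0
Feasible point: (0, 3) satisfies every constraint, so the LP is feasible.
Direction d = (0, 1): for each constraint row a, a·d ≤ 0 —
  (3)(0) + (0)(1) = 0 ≤ 0
  (3)(0) + (-1)(1) = -1 ≤ 0
  (4)(0) + (-3)(1) = -3 ≤ 0
  (2)(0) + (-3)(1) = -3 ≤ 0
  (4)(0) + (-2)(1) = -2 ≤ 0
  (0)(0) + (-2)(1) = -2 ≤ 0
and d ≥ 0, so (0, 3) + t·d stays feasible for every t ≥ 0. Along this ray z = -4u - 8v changes by -8 per unit t, so z → −∞.

The LP is unbounded; z can be made arbitrarily small.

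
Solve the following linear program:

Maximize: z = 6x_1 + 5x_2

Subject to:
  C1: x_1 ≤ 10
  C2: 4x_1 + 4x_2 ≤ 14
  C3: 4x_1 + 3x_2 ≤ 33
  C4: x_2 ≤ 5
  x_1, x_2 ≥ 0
Each vertex is the intersection of two constraint boundaries that also satisfies all remaining constraints:
  x_1 = 0 and x_2 = 0 → (0, 0)
  4x_1 + 4x_2 = 14 and x_2 = 0 → (3.5, 0)
  4x_1 + 4x_2 = 14 and x_1 = 0 → (0, 3.5)

Evaluating z = 6x_1 + 5x_2 at each vertex:
  (0, 0): z = 0
  (3.5, 0): z = 21
  (0, 3.5): z = 17.5

The maximum is at (3.5, 0) with z = 21.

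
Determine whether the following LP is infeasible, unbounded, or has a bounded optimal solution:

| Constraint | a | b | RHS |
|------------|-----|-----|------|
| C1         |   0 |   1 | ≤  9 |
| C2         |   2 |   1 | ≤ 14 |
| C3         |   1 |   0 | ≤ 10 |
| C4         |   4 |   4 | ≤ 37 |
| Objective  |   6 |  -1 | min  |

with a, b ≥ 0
The point (0, 9) satisfies every constraint, so the LP is feasible; the constraints give a ≤ 10 and b ≤ 9, which with a, b ≥ 0 keep the feasible region inside a bounded box. A feasible, bounded LP attains a finite optimum at a vertex.

Evaluating z = 6a - b at each vertex:
  (0, 0): z = 0
  (7, 0): z = 42
  (4.75, 4.5): z = 24
  (0.25, 9): z = -7.5
  (0, 9): z = -9

Bounded optimum: z* = -9 at (0, 9).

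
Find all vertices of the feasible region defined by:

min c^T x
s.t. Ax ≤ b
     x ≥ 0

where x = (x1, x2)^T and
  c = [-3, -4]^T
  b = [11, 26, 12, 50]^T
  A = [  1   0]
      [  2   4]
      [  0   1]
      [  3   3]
Each vertex is the intersection of two constraint boundaries that also satisfies all remaining constraints:
  x1 = 0 and x2 = 0 → (0, 0)
  x1 = 11 and x2 = 0 → (11, 0)
  x1 = 11 and 2x1 + 4x2 = 26 → (11, 1)
  2x1 + 4x2 = 26 and x1 = 0 → (0, 6.5)

Vertices: (0, 0), (11, 0), (11, 1), (0, 6.5)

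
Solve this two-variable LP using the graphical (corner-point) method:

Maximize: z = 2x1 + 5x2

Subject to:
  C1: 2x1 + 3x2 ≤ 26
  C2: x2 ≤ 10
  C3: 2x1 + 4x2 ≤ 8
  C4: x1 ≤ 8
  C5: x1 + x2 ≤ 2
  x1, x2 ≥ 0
x1 = 0, x2 = 2, z = 10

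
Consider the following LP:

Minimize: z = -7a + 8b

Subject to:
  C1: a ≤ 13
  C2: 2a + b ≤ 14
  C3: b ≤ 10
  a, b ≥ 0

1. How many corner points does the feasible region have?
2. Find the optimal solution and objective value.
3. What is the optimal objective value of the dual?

1. 4
2. a = 7, b = 0, z = -49
3. -49 (by strong duality, equal to the primal optimum)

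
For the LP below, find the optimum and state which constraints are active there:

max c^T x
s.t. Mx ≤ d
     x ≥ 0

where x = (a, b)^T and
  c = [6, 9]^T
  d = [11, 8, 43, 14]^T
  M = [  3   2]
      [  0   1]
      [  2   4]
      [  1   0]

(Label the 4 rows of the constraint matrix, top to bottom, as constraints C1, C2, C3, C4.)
Optimal: a = 0, b = 5.5
Slack at optimum:
  C1: slack = 0 (binding)
  C2: slack = 2.5
  C3: slack = 21
  C4: slack = 14
  a ≥ 0: a = 0 (binding)
  b ≥ 0: b = 5.5
Binding constraints: C1, a ≥ 0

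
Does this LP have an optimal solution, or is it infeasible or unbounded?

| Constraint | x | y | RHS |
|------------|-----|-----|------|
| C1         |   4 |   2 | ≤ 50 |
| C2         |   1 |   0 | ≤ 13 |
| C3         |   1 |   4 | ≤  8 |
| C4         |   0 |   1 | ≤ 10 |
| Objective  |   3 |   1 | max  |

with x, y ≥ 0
The point (8, 0) satisfies every constraint, so the LP is feasible; the constraints give x ≤ 13 and y ≤ 10, which with x, y ≥ 0 keep the feasible region inside a bounded box. A feasible, bounded LP attains a finite optimum at a vertex.

Evaluating z = 3x + y at each vertex:
  (0, 0): z = 0
  (8, 0): z = 24
  (0, 2): z = 2

The LP has an optimal solution: (8, 0) with z = 24.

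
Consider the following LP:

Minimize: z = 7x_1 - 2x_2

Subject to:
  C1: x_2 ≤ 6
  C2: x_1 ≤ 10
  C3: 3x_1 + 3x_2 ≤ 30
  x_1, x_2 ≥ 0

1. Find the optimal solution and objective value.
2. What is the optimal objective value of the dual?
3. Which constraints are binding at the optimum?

1. x_1 = 0, x_2 = 6, z = -12
2. -12 (by strong duality, equal to the primal optimum)
3. C1, x_1 ≥ 0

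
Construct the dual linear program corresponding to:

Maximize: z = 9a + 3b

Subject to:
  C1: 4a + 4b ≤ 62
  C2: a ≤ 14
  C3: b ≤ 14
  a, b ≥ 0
Minimize: z = 62y1 + 14y2 + 14y3

Subject to:
  C1: -4y1 - y2 ≤ -9
  C2: -4y1 - y3 ≤ -3
  y1, y2, y3 ≥ 0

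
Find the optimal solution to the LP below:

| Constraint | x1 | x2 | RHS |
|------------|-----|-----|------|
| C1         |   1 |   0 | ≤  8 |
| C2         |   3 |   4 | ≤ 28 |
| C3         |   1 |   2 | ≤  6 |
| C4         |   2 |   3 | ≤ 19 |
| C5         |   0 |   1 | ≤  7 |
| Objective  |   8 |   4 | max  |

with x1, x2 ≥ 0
Each vertex is the intersection of two constraint boundaries that also satisfies all remaining constraints:
  x1 = 0 and x2 = 0 → (0, 0)
  x1 + 2x2 = 6 and x2 = 0 → (6, 0)
  x1 + 2x2 = 6 and x1 = 0 → (0, 3)

Evaluating z = 8x1 + 4x2 at each vertex:
  (0, 0): z = 0
  (6, 0): z = 48
  (0, 3): z = 12

The maximum is at (6, 0) with z = 48.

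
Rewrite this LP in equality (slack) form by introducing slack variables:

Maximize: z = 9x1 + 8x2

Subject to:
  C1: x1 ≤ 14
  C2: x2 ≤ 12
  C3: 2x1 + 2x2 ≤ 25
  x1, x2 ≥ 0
max z = 9x1 + 8x2

s.t.
  x1 + s1 = 14
  x2 + s2 = 12
  2x1 + 2x2 + s3 = 25
  x1, x2, s1, s2, s3 ≥ 0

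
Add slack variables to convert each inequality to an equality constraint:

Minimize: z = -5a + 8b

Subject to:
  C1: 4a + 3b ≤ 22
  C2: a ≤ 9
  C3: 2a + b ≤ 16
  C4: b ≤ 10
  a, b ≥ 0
min z = -5a + 8b

s.t.
  4a + 3b + s1 = 22
  a + s2 = 9
  2a + b + s3 = 16
  b + s4 = 10
  a, b, s1, s2, s3, s4 ≥ 0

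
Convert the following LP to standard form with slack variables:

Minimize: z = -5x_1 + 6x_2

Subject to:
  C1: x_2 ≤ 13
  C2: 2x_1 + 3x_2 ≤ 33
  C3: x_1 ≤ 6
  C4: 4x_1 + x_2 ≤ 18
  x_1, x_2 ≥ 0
min z = -5x_1 + 6x_2

s.t.
  x_2 + s1 = 13
  2x_1 + 3x_2 + s2 = 33
  x_1 + s3 = 6
  4x_1 + x_2 + s4 = 18
  x_1, x_2, s1, s2, s3, s4 ≥ 0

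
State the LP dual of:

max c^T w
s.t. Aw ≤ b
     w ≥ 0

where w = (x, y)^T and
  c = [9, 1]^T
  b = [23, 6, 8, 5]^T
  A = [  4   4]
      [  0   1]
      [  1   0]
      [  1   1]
Minimize: z = 23y1 + 6y2 + 8y3 + 5y4

Subject to:
  C1: -4y1 - y3 - y4 ≤ -9
  C2: -4y1 - y2 - y4 ≤ -1
  y1, y2, y3, y4 ≥ 0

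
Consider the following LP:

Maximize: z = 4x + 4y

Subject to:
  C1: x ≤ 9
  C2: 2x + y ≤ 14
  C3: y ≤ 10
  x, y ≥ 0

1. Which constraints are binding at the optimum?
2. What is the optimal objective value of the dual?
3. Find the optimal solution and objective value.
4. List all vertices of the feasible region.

1. C2, C3
2. 48 (by strong duality, equal to the primal optimum)
3. x = 2, y = 10, z = 48
4. (0, 0), (7, 0), (2, 10), (0, 10)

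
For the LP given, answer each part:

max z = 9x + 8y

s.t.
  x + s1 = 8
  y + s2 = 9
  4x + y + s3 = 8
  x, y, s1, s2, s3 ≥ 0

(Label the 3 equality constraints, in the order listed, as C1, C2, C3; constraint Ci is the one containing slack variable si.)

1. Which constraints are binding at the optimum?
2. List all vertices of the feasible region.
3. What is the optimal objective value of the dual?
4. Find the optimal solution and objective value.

1. C3, x ≥ 0
2. (0, 0), (2, 0), (0, 8)
3. 64 (by strong duality, equal to the primal optimum)
4. x = 0, y = 8, z = 64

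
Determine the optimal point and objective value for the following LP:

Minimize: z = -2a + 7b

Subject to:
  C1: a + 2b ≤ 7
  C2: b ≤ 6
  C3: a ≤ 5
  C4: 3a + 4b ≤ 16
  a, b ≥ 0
a = 5, b = 0, z = -10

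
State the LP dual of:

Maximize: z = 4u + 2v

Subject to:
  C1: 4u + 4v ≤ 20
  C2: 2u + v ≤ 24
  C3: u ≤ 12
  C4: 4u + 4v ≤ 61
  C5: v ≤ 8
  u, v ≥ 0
Minimize: z = 20y1 + 24y2 + 12y3 + 61y4 + 8y5

Subject to:
  C1: -4y1 - 2y2 - y3 - 4y4 ≤ -4
  C2: -4y1 - y2 - 4y4 - y5 ≤ -2
  y1, y2, y3, y4, y5 ≥ 0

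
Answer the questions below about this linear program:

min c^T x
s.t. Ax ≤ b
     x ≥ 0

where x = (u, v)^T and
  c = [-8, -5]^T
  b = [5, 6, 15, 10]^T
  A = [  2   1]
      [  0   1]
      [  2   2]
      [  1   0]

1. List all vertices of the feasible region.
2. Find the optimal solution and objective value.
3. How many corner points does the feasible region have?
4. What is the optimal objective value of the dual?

1. (0, 0), (2.5, 0), (0, 5)
2. u = 0, v = 5, z = -25
3. 3
4. -25 (by strong duality, equal to the primal optimum)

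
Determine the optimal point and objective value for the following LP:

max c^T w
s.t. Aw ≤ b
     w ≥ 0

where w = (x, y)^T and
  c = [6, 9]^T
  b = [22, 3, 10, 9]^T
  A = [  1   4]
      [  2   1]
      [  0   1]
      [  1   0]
Each vertex is the intersection of two constraint boundaries that also satisfies all remaining constraints:
  x = 0 and y = 0 → (0, 0)
  2x + y = 3 and y = 0 → (1.5, 0)
  2x + y = 3 and x = 0 → (0, 3)

Evaluating z = 6x + 9y at each vertex:
  (0, 0): z = 0
  (1.5, 0): z = 9
  (0, 3): z = 27

The maximum is at (0, 3) with z = 27.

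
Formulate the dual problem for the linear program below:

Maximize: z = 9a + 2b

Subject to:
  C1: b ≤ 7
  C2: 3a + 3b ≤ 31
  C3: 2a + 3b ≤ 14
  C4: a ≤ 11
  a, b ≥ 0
Minimize: z = 7y1 + 31y2 + 14y3 + 11y4

Subject to:
  C1: -3y2 - 2y3 - y4 ≤ -9
  C2: -y1 - 3y2 - 3y3 ≤ -2
  y1, y2, y3, y4 ≥ 0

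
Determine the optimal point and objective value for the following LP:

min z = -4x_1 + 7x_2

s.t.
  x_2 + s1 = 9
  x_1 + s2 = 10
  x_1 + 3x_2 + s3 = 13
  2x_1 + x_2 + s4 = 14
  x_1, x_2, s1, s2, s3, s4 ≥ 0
x_1 = 7, x_2 = 0, z = -28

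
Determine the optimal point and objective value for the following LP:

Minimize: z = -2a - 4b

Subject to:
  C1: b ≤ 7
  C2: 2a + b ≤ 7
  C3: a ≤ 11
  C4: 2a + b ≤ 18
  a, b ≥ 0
Each vertex is the intersection of two constraint boundaries that also satisfies all remaining constraints:
  a = 0 and b = 0 → (0, 0)
  2a + b = 7 and b = 0 → (3.5, 0)
  b = 7 and 2a + b = 7 → (0, 7)

Evaluating z = -2a - 4b at each vertex:
  (0, 0): z = 0
  (3.5, 0): z = -7
  (0, 7): z = -28

The minimum is at (0, 7) with z = -28.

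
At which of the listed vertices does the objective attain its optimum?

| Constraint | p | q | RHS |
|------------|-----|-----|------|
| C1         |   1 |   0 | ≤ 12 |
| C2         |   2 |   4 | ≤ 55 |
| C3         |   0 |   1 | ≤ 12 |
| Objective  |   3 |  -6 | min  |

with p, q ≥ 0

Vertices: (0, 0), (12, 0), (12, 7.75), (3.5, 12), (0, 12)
Evaluating z = 3p - 6q at each vertex:
  (0, 0): z = 0
  (12, 0): z = 36
  (12, 7.75): z = -10.5
  (3.5, 12): z = -61.5
  (0, 12): z = -72

The smallest value is z = -72, attained at (0, 12).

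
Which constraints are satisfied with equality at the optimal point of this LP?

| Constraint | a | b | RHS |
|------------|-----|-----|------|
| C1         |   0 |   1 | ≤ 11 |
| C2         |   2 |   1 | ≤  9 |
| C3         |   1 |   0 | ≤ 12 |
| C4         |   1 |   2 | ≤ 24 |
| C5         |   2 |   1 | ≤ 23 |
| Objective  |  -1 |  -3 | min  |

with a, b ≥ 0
Optimal: a = 0, b = 9
Slack at optimum:
  C1: slack = 2
  C2: slack = 0 (binding)
  C3: slack = 12
  C4: slack = 6
  C5: slack = 14
  a ≥ 0: a = 0 (binding)
  b ≥ 0: b = 9
Binding constraints: C2, a ≥ 0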